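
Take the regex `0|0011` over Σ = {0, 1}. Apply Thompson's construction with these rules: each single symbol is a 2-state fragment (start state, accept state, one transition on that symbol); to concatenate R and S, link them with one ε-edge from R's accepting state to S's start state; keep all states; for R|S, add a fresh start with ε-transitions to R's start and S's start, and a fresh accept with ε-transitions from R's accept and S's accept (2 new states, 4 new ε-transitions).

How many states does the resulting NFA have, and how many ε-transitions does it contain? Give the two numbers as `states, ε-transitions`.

Bottom-up over the parse tree:
Each of the 5 symbol leaves contributes 2 states and 0 ε-transitions.
  0011 — 8 states, 3 ε-transitions
  0|0011 — 12 states, 7 ε-transitions

12, 7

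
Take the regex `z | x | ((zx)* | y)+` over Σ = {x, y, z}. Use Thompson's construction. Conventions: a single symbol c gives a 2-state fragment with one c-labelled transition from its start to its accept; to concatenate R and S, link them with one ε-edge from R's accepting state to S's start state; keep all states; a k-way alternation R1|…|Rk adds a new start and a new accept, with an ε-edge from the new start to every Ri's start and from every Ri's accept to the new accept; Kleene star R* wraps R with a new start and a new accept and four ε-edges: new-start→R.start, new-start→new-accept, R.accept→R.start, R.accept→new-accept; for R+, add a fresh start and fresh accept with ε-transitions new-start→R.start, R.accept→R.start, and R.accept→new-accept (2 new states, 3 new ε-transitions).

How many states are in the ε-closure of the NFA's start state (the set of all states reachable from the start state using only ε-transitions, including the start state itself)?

Compute the ε-closure size of each fragment's start state recursively; a symbol fragment's start has no outgoing ε-edge, so its closure is just itself (size 1).
  zx → C equals the left operand's closure size = 1 (its accept is not ε-reachable, so the closure stops there)
  (zx)* → the star's fresh start ε-reaches both the body's start and the fresh accept: C = 2 + 1 = 3
  (zx)* | y → new start ε-reaches every alternative's start; at least one alternative accepts ε, so the union's new accept is reached too: C = 1 + 3 + 1 + 1 = 6
  ((zx)* | y)+ → C = 1 + 6 + 1 (new accept, reached because the body accepts ε) = 8
  z | x | ((zx)* | y)+ → C = 1 (new start) + (1 + 1 + 8) + 1 (new accept, since some branch ε-reaches its own accept) = 12

12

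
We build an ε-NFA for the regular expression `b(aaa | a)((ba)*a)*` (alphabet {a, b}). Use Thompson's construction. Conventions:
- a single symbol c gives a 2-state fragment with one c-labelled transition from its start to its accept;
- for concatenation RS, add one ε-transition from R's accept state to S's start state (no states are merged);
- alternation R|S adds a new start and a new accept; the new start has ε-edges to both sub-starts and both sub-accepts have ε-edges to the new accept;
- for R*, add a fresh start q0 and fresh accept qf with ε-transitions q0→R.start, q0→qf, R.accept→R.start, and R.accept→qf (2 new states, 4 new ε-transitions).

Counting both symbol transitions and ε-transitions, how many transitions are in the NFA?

By structural recursion:
Each of the 8 symbol leaves contributes 1 transition (1 symbol, 0 ε).
  aaa → 5 transitions (3 symbol, 2 ε)
  aaa | a → 10 transitions (4 symbol, 6 ε)
  ba → 3 transitions (2 symbol, 1 ε)
  (ba)* → 7 transitions (2 symbol, 5 ε)
  (ba)*a → 9 transitions (3 symbol, 6 ε)
  ((ba)*a)* → 13 transitions (3 symbol, 10 ε)
  b(aaa | a)((ba)*a)* → 26 transitions (8 symbol, 18 ε)

26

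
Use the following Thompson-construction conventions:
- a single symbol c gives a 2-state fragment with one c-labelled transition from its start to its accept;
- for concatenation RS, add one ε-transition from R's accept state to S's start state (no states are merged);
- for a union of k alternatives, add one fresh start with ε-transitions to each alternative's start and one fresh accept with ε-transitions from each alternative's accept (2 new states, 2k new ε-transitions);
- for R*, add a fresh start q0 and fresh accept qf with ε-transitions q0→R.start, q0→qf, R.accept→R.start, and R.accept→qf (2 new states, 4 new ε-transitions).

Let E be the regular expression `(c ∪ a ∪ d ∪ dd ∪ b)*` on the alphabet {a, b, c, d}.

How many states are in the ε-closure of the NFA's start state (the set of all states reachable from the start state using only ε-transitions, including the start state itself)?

8

Compute the ε-closure size of each fragment's start state recursively; a symbol fragment's start has no outgoing ε-edge, so its closure is just itself (size 1).
  dd — same as the first factor's closure: |closure| = 1
  c ∪ a ∪ d ∪ dd ∪ b — new start ε-reaches every alternative's start; none of them accept ε, so the new accept is not reached: |closure| = 1 + 1 + 1 + 1 + 1 + 1 = 6
  (c ∪ a ∪ d ∪ dd ∪ b)* — the star's fresh start ε-reaches both the body's start and the fresh accept: |closure| = 2 + 6 = 8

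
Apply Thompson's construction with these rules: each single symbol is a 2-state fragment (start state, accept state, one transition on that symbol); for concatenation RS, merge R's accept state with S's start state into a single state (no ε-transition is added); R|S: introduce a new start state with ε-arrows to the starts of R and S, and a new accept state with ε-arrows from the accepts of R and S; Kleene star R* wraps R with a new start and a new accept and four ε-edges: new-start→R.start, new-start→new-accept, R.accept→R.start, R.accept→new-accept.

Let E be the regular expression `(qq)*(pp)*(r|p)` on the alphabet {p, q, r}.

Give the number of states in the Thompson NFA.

Per subexpression:
Each of the 6 symbol leaves contributes a 2-state fragment.
  qq → 3 states
  (qq)* → 5 states
  pp → 3 states
  (pp)* → 5 states
  r|p → 6 states
  (qq)*(pp)*(r|p) → 14 states

14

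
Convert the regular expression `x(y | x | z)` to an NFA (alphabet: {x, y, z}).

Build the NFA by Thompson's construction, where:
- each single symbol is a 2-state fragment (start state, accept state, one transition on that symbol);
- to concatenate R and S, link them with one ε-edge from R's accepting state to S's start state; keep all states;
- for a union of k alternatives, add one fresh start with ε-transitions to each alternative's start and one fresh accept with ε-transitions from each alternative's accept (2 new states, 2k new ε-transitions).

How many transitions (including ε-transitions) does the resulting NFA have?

11

Bottom-up over the parse tree:
Each of the 4 symbol leaves contributes 1 transition (1 symbol, 0 ε).
  y | x | z : 9 transitions (3 symbol, 6 ε)
  x(y | x | z) : 11 transitions (4 symbol, 7 ε)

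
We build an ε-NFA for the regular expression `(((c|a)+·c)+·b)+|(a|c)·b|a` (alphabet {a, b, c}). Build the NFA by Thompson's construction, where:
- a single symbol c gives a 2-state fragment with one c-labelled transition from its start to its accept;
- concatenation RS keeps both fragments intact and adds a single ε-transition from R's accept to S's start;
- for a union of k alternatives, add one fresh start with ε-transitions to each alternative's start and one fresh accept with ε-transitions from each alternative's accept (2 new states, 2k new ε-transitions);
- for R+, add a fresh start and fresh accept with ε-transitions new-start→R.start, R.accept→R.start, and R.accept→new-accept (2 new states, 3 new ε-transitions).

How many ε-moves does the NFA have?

26

By structural recursion:
Each of the 8 symbol leaves contributes 0 ε-transitions.
  c|a — 4 ε-transitions
  (c|a)+ — 7 ε-transitions
  (c|a)+·c — 8 ε-transitions
  ((c|a)+·c)+ — 11 ε-transitions
  ((c|a)+·c)+·b — 12 ε-transitions
  (((c|a)+·c)+·b)+ — 15 ε-transitions
  a|c — 4 ε-transitions
  (a|c)·b — 5 ε-transitions
  (((c|a)+·c)+·b)+|(a|c)·b|a — 26 ε-transitions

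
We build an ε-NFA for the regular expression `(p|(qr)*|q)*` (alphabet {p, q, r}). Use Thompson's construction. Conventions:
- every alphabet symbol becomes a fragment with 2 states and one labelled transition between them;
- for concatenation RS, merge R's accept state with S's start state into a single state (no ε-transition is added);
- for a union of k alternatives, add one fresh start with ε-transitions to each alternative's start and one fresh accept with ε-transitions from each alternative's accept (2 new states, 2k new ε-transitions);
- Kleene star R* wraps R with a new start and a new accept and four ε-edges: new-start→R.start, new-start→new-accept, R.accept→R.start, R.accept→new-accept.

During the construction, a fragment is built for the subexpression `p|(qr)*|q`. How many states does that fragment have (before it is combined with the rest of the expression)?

Fragment for `p|(qr)*|q`:
Each of the 4 symbol leaves contributes a 2-state fragment.
  qr = 3 states
  (qr)* = 5 states
  p|(qr)*|q = 11 states

11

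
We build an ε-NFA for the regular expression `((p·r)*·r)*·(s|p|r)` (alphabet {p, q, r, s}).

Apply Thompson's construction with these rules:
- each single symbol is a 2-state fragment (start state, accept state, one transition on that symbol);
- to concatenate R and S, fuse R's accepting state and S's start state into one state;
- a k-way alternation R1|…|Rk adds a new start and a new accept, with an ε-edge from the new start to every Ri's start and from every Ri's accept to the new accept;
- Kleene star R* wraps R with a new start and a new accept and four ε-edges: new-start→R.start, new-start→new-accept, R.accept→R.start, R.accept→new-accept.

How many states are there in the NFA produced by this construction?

15

Recursing over subexpressions:
Each of the 6 symbol leaves contributes a 2-state fragment.
  p·r = 3 states
  (p·r)* = 5 states
  (p·r)*·r = 6 states
  ((p·r)*·r)* = 8 states
  s|p|r = 8 states
  ((p·r)*·r)*·(s|p|r) = 15 states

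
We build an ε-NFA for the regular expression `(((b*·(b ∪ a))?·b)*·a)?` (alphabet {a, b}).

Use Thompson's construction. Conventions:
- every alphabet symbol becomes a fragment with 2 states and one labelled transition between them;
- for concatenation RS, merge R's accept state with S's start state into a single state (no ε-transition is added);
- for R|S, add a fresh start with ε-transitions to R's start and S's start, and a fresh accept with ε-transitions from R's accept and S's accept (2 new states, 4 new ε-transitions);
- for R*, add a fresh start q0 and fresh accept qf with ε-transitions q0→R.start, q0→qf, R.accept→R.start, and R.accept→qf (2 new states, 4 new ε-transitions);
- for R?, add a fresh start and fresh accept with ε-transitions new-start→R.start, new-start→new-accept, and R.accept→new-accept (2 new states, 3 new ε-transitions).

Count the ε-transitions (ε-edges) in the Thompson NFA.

18

Bottom-up over the parse tree:
Each of the 5 symbol leaves contributes 0 ε-transitions.
  b* = 4 ε-transitions
  b ∪ a = 4 ε-transitions
  b*·(b ∪ a) = 8 ε-transitions
  (b*·(b ∪ a))? = 11 ε-transitions
  (b*·(b ∪ a))?·b = 11 ε-transitions
  ((b*·(b ∪ a))?·b)* = 15 ε-transitions
  ((b*·(b ∪ a))?·b)*·a = 15 ε-transitions
  (((b*·(b ∪ a))?·b)*·a)? = 18 ε-transitions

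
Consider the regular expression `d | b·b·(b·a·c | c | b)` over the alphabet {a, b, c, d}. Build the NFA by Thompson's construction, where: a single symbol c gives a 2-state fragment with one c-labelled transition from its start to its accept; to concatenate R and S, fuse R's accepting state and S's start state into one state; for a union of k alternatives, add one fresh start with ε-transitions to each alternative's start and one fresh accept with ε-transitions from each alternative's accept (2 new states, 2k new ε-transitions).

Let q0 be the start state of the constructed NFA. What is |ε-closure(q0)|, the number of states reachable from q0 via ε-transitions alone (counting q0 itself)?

3

Let C(F) = |ε-closure(F.start)| within fragment F, and note whether F accepts ε. Symbol fragments have C = 1 and do not accept ε. Then:
  b·a·c → same as the first factor's closure: |ε-closure| = 1
  b·a·c | c | b → |ε-closure| = 1 + 1 + 1 + 1 = 4 (the new accept is not ε-reachable since no branch accepts ε)
  b·b·(b·a·c | c | b) → |ε-closure| equals the left operand's closure size = 1 (its accept is not ε-reachable, so the closure stops there)
  d | b·b·(b·a·c | c | b) → new start ε-reaches every alternative's start; none of them accept ε, so the new accept is not reached: |ε-closure| = 1 + 1 + 1 = 3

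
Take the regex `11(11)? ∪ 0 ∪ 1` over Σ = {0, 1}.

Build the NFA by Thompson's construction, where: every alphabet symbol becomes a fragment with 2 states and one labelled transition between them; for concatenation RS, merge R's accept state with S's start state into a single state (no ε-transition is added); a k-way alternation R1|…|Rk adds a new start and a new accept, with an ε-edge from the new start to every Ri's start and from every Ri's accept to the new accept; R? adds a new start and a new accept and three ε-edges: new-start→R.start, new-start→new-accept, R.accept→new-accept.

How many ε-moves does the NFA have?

Per subexpression:
Each of the 6 symbol leaves contributes 0 ε-transitions.
  11 : 0 ε-transitions
  (11)? : 3 ε-transitions
  11(11)? : 3 ε-transitions
  11(11)? ∪ 0 ∪ 1 : 9 ε-transitions

9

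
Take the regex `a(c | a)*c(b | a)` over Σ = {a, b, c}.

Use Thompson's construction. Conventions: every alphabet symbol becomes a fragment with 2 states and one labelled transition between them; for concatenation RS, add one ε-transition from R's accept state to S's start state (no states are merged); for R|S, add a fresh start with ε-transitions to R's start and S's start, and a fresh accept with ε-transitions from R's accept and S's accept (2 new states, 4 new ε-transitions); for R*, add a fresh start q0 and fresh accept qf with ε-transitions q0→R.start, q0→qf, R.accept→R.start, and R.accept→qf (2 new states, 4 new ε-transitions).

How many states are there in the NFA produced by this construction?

18

Recursing over subexpressions:
Each of the 6 symbol leaves contributes a 2-state fragment.
  c | a : 6 states
  (c | a)* : 8 states
  b | a : 6 states
  a(c | a)*c(b | a) : 18 states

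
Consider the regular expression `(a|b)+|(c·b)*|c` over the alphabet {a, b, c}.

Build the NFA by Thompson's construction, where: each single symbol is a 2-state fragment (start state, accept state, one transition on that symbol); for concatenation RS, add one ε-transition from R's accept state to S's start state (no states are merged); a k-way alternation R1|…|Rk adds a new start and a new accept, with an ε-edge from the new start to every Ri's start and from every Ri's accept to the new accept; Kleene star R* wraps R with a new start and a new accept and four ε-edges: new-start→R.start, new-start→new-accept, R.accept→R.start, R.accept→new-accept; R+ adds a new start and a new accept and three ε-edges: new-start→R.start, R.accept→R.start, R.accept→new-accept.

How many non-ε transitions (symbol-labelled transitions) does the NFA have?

Building bottom-up:
Each of the 5 symbol leaves contributes exactly 1 symbol transition.
  a|b : 2 symbol transitions
  (a|b)+ : 2 symbol transitions
  c·b : 2 symbol transitions
  (c·b)* : 2 symbol transitions
  (a|b)+|(c·b)*|c : 5 symbol transitions

5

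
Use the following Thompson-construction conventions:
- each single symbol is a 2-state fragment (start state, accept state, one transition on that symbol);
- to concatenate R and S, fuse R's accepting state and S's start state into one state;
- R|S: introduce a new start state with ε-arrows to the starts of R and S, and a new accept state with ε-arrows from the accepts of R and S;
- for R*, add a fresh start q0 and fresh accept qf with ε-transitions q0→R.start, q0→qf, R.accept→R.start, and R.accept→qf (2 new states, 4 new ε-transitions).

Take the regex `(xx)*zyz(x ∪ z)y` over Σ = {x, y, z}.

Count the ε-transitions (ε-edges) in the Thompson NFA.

8

Bottom-up over the parse tree:
Each of the 8 symbol leaves contributes 0 ε-transitions.
  xx : 0 ε-transitions
  (xx)* : 4 ε-transitions
  x ∪ z : 4 ε-transitions
  (xx)*zyz(x ∪ z)y : 8 ε-transitions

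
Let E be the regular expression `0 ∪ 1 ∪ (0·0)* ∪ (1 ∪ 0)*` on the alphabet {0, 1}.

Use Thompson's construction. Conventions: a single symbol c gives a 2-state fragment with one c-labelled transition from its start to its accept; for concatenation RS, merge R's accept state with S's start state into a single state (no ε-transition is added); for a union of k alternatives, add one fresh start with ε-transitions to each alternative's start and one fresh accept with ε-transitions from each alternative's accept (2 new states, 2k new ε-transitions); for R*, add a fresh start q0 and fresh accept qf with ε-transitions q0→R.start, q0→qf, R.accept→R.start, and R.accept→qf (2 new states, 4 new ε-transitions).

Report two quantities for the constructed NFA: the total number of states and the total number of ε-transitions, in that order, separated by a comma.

19, 20

Recursing over subexpressions:
Each of the 6 symbol leaves contributes 2 states and 0 ε-transitions.
  0·0 → 3 states, 0 ε-transitions
  (0·0)* → 5 states, 4 ε-transitions
  1 ∪ 0 → 6 states, 4 ε-transitions
  (1 ∪ 0)* → 8 states, 8 ε-transitions
  0 ∪ 1 ∪ (0·0)* ∪ (1 ∪ 0)* → 19 states, 20 ε-transitions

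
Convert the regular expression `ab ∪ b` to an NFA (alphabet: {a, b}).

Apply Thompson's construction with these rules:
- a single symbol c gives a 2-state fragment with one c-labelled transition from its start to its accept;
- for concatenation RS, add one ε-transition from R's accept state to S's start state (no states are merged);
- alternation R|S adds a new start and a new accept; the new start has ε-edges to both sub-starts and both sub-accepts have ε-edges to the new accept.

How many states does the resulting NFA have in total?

8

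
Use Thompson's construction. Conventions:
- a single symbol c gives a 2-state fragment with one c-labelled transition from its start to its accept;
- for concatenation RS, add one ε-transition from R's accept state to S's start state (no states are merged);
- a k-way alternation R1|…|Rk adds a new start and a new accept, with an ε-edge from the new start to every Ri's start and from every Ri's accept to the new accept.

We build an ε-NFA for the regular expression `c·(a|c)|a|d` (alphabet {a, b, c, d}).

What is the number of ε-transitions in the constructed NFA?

11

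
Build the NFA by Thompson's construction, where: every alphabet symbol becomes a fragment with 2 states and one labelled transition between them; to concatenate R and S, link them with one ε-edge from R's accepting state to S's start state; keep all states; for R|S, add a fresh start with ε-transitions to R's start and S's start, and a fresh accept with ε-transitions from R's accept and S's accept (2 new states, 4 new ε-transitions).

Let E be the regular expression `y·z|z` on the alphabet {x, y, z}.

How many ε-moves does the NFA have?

5

Recursing over subexpressions:
Each of the 3 symbol leaves contributes 0 ε-transitions.
  y·z : 1 ε-transition
  y·z|z : 5 ε-transitions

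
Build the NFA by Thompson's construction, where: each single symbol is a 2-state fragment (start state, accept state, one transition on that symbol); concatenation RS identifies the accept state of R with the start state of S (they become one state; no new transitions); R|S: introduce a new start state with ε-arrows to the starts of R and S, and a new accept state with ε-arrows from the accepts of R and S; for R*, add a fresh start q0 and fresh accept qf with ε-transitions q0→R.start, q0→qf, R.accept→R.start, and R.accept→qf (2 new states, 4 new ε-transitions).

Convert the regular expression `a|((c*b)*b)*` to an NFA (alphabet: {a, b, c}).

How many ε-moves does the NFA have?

16

Per subexpression:
Each of the 4 symbol leaves contributes 0 ε-transitions.
  c* = 4 ε-transitions
  c*b = 4 ε-transitions
  (c*b)* = 8 ε-transitions
  (c*b)*b = 8 ε-transitions
  ((c*b)*b)* = 12 ε-transitions
  a|((c*b)*b)* = 16 ε-transitions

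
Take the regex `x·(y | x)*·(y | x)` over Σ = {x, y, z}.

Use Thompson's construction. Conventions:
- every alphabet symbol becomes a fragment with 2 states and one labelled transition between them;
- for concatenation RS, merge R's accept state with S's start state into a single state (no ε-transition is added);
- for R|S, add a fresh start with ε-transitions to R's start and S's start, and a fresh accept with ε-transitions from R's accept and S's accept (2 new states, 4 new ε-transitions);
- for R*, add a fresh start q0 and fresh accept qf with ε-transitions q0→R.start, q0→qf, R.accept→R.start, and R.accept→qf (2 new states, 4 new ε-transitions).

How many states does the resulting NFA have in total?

By structural recursion:
Each of the 5 symbol leaves contributes a 2-state fragment.
  y | x → 6 states
  (y | x)* → 8 states
  y | x → 6 states
  x·(y | x)*·(y | x) → 14 states

14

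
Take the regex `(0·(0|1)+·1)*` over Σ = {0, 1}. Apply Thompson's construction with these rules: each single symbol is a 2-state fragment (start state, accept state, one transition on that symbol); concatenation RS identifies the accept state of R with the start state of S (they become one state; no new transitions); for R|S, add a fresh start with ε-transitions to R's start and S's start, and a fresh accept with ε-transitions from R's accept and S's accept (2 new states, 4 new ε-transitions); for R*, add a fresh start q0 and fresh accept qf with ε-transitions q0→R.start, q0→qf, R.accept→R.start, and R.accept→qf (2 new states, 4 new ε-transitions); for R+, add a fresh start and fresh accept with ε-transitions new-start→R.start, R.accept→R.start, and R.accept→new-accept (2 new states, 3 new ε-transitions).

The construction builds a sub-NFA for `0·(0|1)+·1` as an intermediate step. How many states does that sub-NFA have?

10

Fragment for `0·(0|1)+·1`:
Each of the 4 symbol leaves contributes a 2-state fragment.
  0|1 : 6 states
  (0|1)+ : 8 states
  0·(0|1)+·1 : 10 states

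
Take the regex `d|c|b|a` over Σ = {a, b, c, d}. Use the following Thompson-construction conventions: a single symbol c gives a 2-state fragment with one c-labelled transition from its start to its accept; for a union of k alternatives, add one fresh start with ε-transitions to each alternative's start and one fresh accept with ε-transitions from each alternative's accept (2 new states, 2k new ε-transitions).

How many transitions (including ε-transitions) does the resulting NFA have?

Recursing over subexpressions:
Each of the 4 symbol leaves contributes 1 transition (1 symbol, 0 ε).
  d|c|b|a → 12 transitions (4 symbol, 8 ε)

12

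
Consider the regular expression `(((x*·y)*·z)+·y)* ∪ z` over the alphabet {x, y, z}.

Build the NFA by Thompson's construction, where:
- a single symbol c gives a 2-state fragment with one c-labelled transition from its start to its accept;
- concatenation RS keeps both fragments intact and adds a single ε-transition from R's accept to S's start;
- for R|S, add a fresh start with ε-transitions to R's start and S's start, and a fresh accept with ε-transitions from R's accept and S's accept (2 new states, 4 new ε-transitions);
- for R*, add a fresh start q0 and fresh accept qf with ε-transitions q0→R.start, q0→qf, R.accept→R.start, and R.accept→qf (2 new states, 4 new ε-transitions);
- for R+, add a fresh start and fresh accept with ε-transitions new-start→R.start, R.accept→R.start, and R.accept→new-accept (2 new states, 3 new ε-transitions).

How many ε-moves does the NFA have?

Per subexpression:
Each of the 5 symbol leaves contributes 0 ε-transitions.
  x* : 4 ε-transitions
  x*·y : 5 ε-transitions
  (x*·y)* : 9 ε-transitions
  (x*·y)*·z : 10 ε-transitions
  ((x*·y)*·z)+ : 13 ε-transitions
  ((x*·y)*·z)+·y : 14 ε-transitions
  (((x*·y)*·z)+·y)* : 18 ε-transitions
  (((x*·y)*·z)+·y)* ∪ z : 22 ε-transitions

22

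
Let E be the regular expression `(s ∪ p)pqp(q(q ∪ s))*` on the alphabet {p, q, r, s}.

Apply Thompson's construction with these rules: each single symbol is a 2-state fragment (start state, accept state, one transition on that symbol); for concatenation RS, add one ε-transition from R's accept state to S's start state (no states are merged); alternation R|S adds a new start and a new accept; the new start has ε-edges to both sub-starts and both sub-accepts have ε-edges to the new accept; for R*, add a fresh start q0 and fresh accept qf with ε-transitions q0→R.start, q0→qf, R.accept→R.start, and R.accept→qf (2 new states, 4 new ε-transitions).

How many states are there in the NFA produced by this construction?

22

Building bottom-up:
Each of the 8 symbol leaves contributes a 2-state fragment.
  s ∪ p : 6 states
  q ∪ s : 6 states
  q(q ∪ s) : 8 states
  (q(q ∪ s))* : 10 states
  (s ∪ p)pqp(q(q ∪ s))* : 22 states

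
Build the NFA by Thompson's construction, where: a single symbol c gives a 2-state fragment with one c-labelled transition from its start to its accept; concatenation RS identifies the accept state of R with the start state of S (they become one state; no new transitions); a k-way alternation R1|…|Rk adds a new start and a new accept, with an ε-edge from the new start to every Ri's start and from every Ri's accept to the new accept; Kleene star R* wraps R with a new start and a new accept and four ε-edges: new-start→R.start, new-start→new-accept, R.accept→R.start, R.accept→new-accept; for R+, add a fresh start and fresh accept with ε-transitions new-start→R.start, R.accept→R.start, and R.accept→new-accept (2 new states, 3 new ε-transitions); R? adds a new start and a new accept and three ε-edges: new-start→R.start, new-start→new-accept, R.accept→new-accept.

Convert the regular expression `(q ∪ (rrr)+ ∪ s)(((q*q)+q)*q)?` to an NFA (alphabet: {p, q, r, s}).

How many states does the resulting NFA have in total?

Recursing over subexpressions:
Each of the 9 symbol leaves contributes a 2-state fragment.
  rrr → 4 states
  (rrr)+ → 6 states
  q ∪ (rrr)+ ∪ s → 12 states
  q* → 4 states
  q*q → 5 states
  (q*q)+ → 7 states
  (q*q)+q → 8 states
  ((q*q)+q)* → 10 states
  ((q*q)+q)*q → 11 states
  (((q*q)+q)*q)? → 13 states
  (q ∪ (rrr)+ ∪ s)(((q*q)+q)*q)? → 24 states

24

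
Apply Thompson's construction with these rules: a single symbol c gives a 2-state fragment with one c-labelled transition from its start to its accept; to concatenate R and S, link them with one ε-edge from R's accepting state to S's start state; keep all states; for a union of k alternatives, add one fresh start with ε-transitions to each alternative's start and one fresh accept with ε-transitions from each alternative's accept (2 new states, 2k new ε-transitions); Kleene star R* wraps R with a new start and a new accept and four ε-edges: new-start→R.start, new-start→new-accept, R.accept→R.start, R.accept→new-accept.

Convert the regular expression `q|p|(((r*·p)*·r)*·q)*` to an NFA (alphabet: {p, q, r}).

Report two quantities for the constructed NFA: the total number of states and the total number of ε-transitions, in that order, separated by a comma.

Building bottom-up:
Each of the 6 symbol leaves contributes 2 states and 0 ε-transitions.
  r* : 4 states, 4 ε-transitions
  r*·p : 6 states, 5 ε-transitions
  (r*·p)* : 8 states, 9 ε-transitions
  (r*·p)*·r : 10 states, 10 ε-transitions
  ((r*·p)*·r)* : 12 states, 14 ε-transitions
  ((r*·p)*·r)*·q : 14 states, 15 ε-transitions
  (((r*·p)*·r)*·q)* : 16 states, 19 ε-transitions
  q|p|(((r*·p)*·r)*·q)* : 22 states, 25 ε-transitions

22, 25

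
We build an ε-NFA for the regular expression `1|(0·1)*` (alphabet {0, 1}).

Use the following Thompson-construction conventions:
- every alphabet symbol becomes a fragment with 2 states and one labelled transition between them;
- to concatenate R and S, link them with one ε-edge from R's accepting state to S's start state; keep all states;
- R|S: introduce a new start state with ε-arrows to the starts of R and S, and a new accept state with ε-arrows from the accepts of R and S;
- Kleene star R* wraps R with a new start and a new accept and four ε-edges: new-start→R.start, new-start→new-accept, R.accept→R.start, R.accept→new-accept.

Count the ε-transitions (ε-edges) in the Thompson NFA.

9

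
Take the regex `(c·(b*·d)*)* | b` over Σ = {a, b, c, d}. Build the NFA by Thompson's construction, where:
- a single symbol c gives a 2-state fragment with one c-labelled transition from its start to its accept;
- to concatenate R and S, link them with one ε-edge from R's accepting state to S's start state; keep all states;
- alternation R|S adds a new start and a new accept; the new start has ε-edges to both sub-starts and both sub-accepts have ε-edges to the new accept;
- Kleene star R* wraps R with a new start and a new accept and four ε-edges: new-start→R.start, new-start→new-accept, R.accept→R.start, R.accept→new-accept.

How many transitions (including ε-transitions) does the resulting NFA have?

Per subexpression:
Each of the 4 symbol leaves contributes 1 transition (1 symbol, 0 ε).
  b* : 5 transitions (1 symbol, 4 ε)
  b*·d : 7 transitions (2 symbol, 5 ε)
  (b*·d)* : 11 transitions (2 symbol, 9 ε)
  c·(b*·d)* : 13 transitions (3 symbol, 10 ε)
  (c·(b*·d)*)* : 17 transitions (3 symbol, 14 ε)
  (c·(b*·d)*)* | b : 22 transitions (4 symbol, 18 ε)

22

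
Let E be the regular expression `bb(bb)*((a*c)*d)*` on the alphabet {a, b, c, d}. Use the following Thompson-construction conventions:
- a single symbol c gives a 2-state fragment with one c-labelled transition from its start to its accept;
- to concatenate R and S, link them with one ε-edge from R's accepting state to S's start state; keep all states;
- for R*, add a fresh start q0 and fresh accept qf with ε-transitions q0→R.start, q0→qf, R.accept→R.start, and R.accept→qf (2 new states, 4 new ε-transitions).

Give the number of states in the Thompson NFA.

22

Bottom-up over the parse tree:
Each of the 7 symbol leaves contributes a 2-state fragment.
  bb — 4 states
  (bb)* — 6 states
  a* — 4 states
  a*c — 6 states
  (a*c)* — 8 states
  (a*c)*d — 10 states
  ((a*c)*d)* — 12 states
  bb(bb)*((a*c)*d)* — 22 states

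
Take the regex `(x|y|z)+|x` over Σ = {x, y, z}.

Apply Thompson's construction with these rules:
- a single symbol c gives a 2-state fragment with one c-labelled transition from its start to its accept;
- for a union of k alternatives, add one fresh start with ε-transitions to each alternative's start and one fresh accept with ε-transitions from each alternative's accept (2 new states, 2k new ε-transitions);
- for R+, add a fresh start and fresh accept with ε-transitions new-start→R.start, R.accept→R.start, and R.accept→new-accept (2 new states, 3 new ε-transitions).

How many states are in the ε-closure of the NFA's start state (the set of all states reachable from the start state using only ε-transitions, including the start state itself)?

7

Let C(F) = |ε-closure(F.start)| within fragment F, and note whether F accepts ε. Symbol fragments have C = 1 and do not accept ε. Then:
  x|y|z → |closure| = 1 + 1 + 1 + 1 = 4 (the new accept is not ε-reachable since no branch accepts ε)
  (x|y|z)+ → new start ε-reaches only the body's start; the new accept needs a symbol first: |closure| = 1 + 4 = 5
  (x|y|z)+|x → new start ε-reaches every alternative's start; none of them accept ε, so the new accept is not reached: |closure| = 1 + 5 + 1 = 7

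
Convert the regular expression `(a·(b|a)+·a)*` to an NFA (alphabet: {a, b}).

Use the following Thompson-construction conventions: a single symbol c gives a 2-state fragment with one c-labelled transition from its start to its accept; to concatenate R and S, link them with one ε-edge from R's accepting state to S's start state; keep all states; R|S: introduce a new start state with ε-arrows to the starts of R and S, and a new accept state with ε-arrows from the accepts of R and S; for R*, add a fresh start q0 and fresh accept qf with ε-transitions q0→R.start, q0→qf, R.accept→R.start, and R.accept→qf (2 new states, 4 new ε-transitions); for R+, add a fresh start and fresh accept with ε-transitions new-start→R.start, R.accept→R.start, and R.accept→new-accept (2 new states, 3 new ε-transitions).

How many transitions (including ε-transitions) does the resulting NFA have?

17

Bottom-up over the parse tree:
Each of the 4 symbol leaves contributes 1 transition (1 symbol, 0 ε).
  b|a = 6 transitions (2 symbol, 4 ε)
  (b|a)+ = 9 transitions (2 symbol, 7 ε)
  a·(b|a)+·a = 13 transitions (4 symbol, 9 ε)
  (a·(b|a)+·a)* = 17 transitions (4 symbol, 13 ε)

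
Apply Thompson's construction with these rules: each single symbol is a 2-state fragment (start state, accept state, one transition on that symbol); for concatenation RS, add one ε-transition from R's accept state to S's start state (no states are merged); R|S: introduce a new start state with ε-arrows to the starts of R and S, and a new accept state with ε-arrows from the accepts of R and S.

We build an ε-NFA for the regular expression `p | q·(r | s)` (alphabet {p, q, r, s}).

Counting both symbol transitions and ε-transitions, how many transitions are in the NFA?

Per subexpression:
Each of the 4 symbol leaves contributes 1 transition (1 symbol, 0 ε).
  r | s — 6 transitions (2 symbol, 4 ε)
  q·(r | s) — 8 transitions (3 symbol, 5 ε)
  p | q·(r | s) — 13 transitions (4 symbol, 9 ε)

13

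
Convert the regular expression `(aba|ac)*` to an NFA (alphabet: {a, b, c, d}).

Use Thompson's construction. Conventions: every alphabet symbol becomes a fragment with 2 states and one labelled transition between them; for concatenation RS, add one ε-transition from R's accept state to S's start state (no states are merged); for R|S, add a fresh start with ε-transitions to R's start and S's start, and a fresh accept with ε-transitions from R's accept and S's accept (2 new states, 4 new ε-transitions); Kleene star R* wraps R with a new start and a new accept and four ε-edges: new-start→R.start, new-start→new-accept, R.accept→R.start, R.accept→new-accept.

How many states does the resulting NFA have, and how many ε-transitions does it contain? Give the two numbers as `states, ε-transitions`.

Bottom-up over the parse tree:
Each of the 5 symbol leaves contributes 2 states and 0 ε-transitions.
  aba → 6 states, 2 ε-transitions
  ac → 4 states, 1 ε-transition
  aba|ac → 12 states, 7 ε-transitions
  (aba|ac)* → 14 states, 11 ε-transitions

14, 11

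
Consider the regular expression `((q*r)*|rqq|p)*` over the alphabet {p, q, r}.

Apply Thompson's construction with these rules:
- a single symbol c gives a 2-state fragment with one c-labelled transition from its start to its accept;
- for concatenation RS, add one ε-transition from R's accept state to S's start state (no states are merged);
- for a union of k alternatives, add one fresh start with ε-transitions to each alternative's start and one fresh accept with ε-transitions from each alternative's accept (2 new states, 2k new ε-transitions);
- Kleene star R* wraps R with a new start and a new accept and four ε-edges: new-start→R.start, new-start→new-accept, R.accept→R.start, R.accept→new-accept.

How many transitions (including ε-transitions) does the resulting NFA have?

Recursing over subexpressions:
Each of the 6 symbol leaves contributes 1 transition (1 symbol, 0 ε).
  q* = 5 transitions (1 symbol, 4 ε)
  q*r = 7 transitions (2 symbol, 5 ε)
  (q*r)* = 11 transitions (2 symbol, 9 ε)
  rqq = 5 transitions (3 symbol, 2 ε)
  (q*r)*|rqq|p = 23 transitions (6 symbol, 17 ε)
  ((q*r)*|rqq|p)* = 27 transitions (6 symbol, 21 ε)

27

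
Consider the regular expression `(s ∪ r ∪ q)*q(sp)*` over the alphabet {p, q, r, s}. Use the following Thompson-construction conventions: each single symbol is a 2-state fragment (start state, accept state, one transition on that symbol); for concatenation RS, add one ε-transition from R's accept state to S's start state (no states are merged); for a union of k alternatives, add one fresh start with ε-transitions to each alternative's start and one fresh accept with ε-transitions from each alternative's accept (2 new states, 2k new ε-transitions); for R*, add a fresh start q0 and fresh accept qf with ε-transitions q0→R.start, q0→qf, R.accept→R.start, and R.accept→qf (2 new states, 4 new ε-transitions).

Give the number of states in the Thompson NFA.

Building bottom-up:
Each of the 6 symbol leaves contributes a 2-state fragment.
  s ∪ r ∪ q : 8 states
  (s ∪ r ∪ q)* : 10 states
  sp : 4 states
  (sp)* : 6 states
  (s ∪ r ∪ q)*q(sp)* : 18 states

18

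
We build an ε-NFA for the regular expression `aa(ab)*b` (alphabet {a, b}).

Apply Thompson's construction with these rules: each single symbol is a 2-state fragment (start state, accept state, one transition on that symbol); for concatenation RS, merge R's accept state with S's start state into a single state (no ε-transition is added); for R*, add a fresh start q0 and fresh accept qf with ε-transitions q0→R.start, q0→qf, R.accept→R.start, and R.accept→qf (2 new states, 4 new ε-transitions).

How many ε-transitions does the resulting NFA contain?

Bottom-up over the parse tree:
Each of the 5 symbol leaves contributes 0 ε-transitions.
  ab — 0 ε-transitions
  (ab)* — 4 ε-transitions
  aa(ab)*b — 4 ε-transitions

4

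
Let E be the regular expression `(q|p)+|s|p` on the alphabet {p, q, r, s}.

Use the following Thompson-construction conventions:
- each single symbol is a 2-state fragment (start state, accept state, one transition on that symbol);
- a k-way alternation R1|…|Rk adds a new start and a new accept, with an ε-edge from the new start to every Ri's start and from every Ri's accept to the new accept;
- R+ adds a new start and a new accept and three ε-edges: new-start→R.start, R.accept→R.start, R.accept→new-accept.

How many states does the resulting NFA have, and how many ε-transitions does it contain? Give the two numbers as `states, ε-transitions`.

14, 13

By structural recursion:
Each of the 4 symbol leaves contributes 2 states and 0 ε-transitions.
  q|p = 6 states, 4 ε-transitions
  (q|p)+ = 8 states, 7 ε-transitions
  (q|p)+|s|p = 14 states, 13 ε-transitions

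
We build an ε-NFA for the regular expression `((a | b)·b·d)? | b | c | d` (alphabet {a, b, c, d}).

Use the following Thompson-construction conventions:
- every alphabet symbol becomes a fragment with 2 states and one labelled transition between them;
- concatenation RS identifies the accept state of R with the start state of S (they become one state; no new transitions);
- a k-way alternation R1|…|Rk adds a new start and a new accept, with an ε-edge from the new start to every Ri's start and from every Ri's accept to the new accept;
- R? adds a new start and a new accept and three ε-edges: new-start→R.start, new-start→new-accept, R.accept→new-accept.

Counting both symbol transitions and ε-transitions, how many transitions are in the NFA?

Building bottom-up:
Each of the 7 symbol leaves contributes 1 transition (1 symbol, 0 ε).
  a | b = 6 transitions (2 symbol, 4 ε)
  (a | b)·b·d = 8 transitions (4 symbol, 4 ε)
  ((a | b)·b·d)? = 11 transitions (4 symbol, 7 ε)
  ((a | b)·b·d)? | b | c | d = 22 transitions (7 symbol, 15 ε)

22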